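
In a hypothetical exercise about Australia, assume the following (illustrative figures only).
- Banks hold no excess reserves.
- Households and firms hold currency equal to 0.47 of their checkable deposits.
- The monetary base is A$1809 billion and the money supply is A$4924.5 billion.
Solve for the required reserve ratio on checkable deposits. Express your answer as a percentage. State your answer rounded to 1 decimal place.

7.0%

Using m = M/MB = 4924.5/1809 ≈ 2.722222. Since m = (1 + c)/(c + rr + e), the denominator satisfies c + rr + e = (1 + c)/m = (1 + 0.47) / 2.722222 ≈ 0.540000.
With c = 0.47 and e = 0, the required reserve ratio on checkable deposits is 0.540000 − 0.47 − 0 = 0.07.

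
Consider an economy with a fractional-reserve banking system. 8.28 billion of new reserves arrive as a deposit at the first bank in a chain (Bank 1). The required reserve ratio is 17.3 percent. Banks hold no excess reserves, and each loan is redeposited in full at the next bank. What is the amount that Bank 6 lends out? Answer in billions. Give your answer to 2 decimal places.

Each bank lends a fraction (1 − rr) = 0.8270 of the deposit it receives, so Bank 6 receives 8.28·0.8270^5 and lends 8.28·0.8270^6 ≈ 2.6489 billion.

2.65 billion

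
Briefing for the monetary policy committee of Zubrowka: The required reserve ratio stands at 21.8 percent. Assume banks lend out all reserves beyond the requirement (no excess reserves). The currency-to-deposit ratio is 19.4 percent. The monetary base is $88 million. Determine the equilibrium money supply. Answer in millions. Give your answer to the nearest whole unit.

The money multiplier is m = (1 + c) / (rr + c) = (1 + 0.194) / (0.218 + 0.194) ≈ 2.8981.
So M = m × MB = 2.8981 × 88 = 255.0328 million.

$255 million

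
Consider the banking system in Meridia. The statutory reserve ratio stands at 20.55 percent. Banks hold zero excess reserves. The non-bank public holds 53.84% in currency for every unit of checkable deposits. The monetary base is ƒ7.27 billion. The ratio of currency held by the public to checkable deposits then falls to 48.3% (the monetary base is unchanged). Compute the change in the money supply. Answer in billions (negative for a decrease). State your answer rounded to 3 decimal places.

ƒ0.625 billion

Initially m₁ = (1 + 0.5384) / (0.2055 + 0.5384) ≈ 2.06802, so M₁ = 2.06802 × 7.27 ≈ 15.0345 billion.
After the change m₂ = (1 + 0.483) / (0.2055 + 0.483) ≈ 2.15396, so M₂ = 2.15396 × 7.27 ≈ 15.6593 billion.
ΔM = M₂ − M₁ = 15.6593 − 15.0345 = 0.6248 billion.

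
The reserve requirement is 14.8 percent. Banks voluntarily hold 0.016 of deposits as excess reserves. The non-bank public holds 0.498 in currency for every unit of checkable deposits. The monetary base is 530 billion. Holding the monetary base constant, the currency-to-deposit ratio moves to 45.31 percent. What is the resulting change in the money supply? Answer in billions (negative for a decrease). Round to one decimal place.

Initially m₁ = (1 + 0.498) / (0.148 + 0.016 + 0.498) ≈ 2.26284, so M₁ = 2.26284 × 530 = 1199.3052 billion.
After the change m₂ = (1 + 0.4531) / (0.148 + 0.016 + 0.4531) ≈ 2.35472, so M₂ = 2.35472 × 530 = 1248.0016 billion.
ΔM = M₂ − M₁ = 1248.0016 − 1199.3052 = 48.6964 billion.

48.7 billion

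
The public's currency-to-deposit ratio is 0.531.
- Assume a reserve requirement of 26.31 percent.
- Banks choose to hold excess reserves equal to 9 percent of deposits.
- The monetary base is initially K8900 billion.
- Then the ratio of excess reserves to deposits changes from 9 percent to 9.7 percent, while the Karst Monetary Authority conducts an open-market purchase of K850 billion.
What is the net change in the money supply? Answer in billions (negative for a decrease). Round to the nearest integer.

K1339 billion

Before: m₁ = (1 + 0.531) / (0.2631 + 0.09 + 0.531) ≈ 1.73170, MB₁ = 8900, so M₁ = 1.73170 × 8900 = 15412.13 billion.
After: m₂ = (1 + 0.531) / (0.2631 + 0.097 + 0.531) ≈ 1.71810, MB₂ = 8900 + 850 = 9750, so M₂ = 1.71810 × 9750 = 16751.475 billion.
ΔM = M₂ − M₁ = 16751.475 − 15412.13 = 1339.345 billion.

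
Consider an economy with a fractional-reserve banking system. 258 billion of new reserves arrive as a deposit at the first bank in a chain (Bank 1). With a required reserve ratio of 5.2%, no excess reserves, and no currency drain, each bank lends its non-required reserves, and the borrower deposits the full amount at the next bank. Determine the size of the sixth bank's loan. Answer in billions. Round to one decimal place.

Each bank lends a fraction (1 − rr) = 0.9480 of the deposit it receives, so Bank 6 receives 258·0.9480^5 and lends 258·0.9480^6 ≈ 187.2707 billion.

187.3 billion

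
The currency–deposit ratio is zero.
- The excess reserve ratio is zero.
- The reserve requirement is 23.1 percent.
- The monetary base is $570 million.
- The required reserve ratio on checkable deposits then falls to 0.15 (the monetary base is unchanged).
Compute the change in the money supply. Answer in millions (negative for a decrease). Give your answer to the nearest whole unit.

$1332 million

Initially m₁ = 1 / (0.231) ≈ 4.3290, so M₁ = 4.3290 × 570 = 2467.53 million.
After the change m₂ = 1 / (0.15) ≈ 6.6667, so M₂ = 6.6667 × 570 = 3800.019 million.
ΔM = M₂ − M₁ = 3800.019 − 2467.53 = 1332.489 million.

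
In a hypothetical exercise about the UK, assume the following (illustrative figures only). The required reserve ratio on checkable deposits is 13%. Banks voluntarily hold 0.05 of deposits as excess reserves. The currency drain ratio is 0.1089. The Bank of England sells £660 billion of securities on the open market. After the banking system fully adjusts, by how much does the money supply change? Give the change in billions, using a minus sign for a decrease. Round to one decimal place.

The money multiplier is m = (1 + c) / (rr + e + c) = (1 + 0.1089) / (0.13 + 0.05 + 0.1089) ≈ 3.83835.
The sale removes 660 billion of base, so ΔM = m × ΔMB = 3.83835 × (−660) = -2533.311 billion.

-2533.3 billion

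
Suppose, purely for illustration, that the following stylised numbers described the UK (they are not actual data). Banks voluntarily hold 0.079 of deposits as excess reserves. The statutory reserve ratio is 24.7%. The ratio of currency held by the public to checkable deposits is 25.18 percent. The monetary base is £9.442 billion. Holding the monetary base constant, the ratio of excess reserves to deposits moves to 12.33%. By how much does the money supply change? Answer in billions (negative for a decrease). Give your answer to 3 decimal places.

Initially m₁ = (1 + 0.2518) / (0.247 + 0.079 + 0.2518) ≈ 2.16649, so M₁ = 2.16649 × 9.442 ≈ 20.456 billion.
After the change m₂ = (1 + 0.2518) / (0.247 + 0.1233 + 0.2518) ≈ 2.01222, so M₂ = 2.01222 × 9.442 ≈ 18.9994 billion.
ΔM = M₂ − M₁ = 18.9994 − 20.456 = -1.4566 billion.

-1.457 billion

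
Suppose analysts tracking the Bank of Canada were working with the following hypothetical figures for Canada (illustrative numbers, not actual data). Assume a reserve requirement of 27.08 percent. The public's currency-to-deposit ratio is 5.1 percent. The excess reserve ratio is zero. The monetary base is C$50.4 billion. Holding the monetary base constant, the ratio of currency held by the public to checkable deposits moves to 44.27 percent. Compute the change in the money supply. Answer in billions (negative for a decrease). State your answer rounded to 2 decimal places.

Initially m₁ = (1 + 0.051) / (0.2708 + 0.051) ≈ 3.26600, so M₁ = 3.26600 × 50.4 = 164.6064 billion.
After the change m₂ = (1 + 0.4427) / (0.2708 + 0.4427) ≈ 2.02200, so M₂ = 2.02200 × 50.4 = 101.9088 billion.
ΔM = M₂ − M₁ = 101.9088 − 164.6064 = -62.6976 billion.

-62.70 billion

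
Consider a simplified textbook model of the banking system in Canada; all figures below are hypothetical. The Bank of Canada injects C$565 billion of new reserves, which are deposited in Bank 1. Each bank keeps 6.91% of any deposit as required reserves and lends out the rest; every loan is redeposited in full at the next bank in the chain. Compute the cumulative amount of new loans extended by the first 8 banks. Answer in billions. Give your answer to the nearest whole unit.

C$3319 billion

Bank i lends (1 − rr)^i of the original deposit: Bank 1 lends 565·0.9309 = 525.9585, Bank 2 lends 565·0.9309² ≈ 489.6148, and so on.
Summing a geometric series: total = 565·[0.9309·(1 − 0.9309^8) / (1 − 0.9309)] ≈ 3319.1806 billion.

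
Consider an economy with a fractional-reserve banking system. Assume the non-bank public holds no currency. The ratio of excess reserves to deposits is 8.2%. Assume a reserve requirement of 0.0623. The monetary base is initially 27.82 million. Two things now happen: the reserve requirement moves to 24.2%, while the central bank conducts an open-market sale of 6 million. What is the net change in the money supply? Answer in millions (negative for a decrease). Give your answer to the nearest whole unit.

-125 million

Before: m₁ = 1 / (0.0623 + 0.082) ≈ 6.93, MB₁ = 27.82, so M₁ = 6.93 × 27.82 = 192.7926 million.
After: m₂ = 1 / (0.242 + 0.082) ≈ 3.0864, MB₂ = 27.82 − 6 = 21.82, so M₂ = 3.0864 × 21.82 ≈ 67.3452 million.
ΔM = M₂ − M₁ = 67.3452 − 192.7926 = -125.4474 million.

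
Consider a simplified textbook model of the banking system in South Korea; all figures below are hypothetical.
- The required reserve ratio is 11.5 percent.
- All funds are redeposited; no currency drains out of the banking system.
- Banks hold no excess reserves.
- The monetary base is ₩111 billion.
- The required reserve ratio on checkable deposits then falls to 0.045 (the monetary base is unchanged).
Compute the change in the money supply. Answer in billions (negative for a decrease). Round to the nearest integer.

Initially m₁ = 1 / (0.115) ≈ 8.6957, so M₁ = 8.6957 × 111 = 965.2227 billion.
After the change m₂ = 1 / (0.045) ≈ 22.2222, so M₂ = 22.2222 × 111 = 2466.6642 billion.
ΔM = M₂ − M₁ = 2466.6642 − 965.2227 = 1501.4415 billion.

₩1501 billion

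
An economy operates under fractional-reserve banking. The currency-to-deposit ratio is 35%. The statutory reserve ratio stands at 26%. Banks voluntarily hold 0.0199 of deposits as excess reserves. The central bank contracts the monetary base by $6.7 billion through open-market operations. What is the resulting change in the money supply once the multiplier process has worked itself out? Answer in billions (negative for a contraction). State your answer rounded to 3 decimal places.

-14.359 billion

The money multiplier is m = (1 + c) / (rr + e + c) = (1 + 0.35) / (0.26 + 0.0199 + 0.35) ≈ 2.14320.
The sale removes 6.7 billion of base, so ΔM = m × ΔMB = 2.14320 × (−6.7) ≈ -14.3594 billion.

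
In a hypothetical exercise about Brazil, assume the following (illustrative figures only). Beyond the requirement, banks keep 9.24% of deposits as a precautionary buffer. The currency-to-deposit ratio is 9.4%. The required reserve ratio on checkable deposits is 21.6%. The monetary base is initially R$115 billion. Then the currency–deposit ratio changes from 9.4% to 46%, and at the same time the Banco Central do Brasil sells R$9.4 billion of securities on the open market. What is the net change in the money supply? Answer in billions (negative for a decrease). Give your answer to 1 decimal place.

-112.0 billion

Before: m₁ = (1 + 0.094) / (0.216 + 0.0924 + 0.094) ≈ 2.71869, MB₁ = 115, so M₁ = 2.71869 × 115 ≈ 312.6494 billion.
After: m₂ = (1 + 0.46) / (0.216 + 0.0924 + 0.46) ≈ 1.90005, MB₂ = 115 − 9.4 = 105.6, so M₂ = 1.90005 × 105.6 ≈ 200.6453 billion.
ΔM = M₂ − M₁ = 200.6453 − 312.6494 = -112.0041 billion.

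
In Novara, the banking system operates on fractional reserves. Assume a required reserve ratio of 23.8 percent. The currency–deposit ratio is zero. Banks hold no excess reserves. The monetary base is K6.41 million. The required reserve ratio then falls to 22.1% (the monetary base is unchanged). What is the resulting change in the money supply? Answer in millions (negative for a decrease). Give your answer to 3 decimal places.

Initially m₁ = 1 / (0.238) ≈ 4.20168, so M₁ = 4.20168 × 6.41 ≈ 26.9328 million.
After the change m₂ = 1 / (0.221) ≈ 4.52489, so M₂ = 4.52489 × 6.41 ≈ 29.0045 million.
ΔM = M₂ − M₁ = 29.0045 − 26.9328 = 2.0717 million.

K2.072 million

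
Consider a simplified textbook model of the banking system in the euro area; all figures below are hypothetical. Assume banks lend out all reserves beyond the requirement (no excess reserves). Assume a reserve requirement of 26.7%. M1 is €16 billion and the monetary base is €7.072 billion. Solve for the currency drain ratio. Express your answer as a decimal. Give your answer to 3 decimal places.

Using m = M/MB = 16/7.072 ≈ 2.262443. From m = (1 + c)/(c + rr + e), rearranging gives 1 + c = m·(c + rr + e), so c·(1 − m) = m·(rr + e) − 1.
Hence c = [m·(rr + e) − 1]/(1 − m) = [2.262443 × (0.267 + 0) − 1] / (1 − 2.262443) ≈ 0.313620.

0.314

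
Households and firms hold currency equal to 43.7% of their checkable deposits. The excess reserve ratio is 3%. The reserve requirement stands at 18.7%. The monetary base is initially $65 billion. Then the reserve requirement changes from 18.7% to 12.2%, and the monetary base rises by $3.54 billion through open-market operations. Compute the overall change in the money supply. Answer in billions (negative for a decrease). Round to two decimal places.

$24.40 billion

Before: m₁ = (1 + 0.437) / (0.187 + 0.03 + 0.437) ≈ 2.19725, MB₁ = 65, so M₁ = 2.19725 × 65 ≈ 142.8212 billion.
After: m₂ = (1 + 0.437) / (0.122 + 0.03 + 0.437) ≈ 2.43973, MB₂ = 65 + 3.54 = 68.54, so M₂ = 2.43973 × 68.54 ≈ 167.2191 billion.
ΔM = M₂ − M₁ = 167.2191 − 142.8212 = 24.3979 billion.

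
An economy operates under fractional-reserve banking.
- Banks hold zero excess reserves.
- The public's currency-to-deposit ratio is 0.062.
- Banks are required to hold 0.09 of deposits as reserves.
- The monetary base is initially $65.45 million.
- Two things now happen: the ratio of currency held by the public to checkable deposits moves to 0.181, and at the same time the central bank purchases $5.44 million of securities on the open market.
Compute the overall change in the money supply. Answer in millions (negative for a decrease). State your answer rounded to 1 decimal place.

Before: m₁ = (1 + 0.062) / (0.09 + 0.062) ≈ 6.9868, MB₁ = 65.45, so M₁ = 6.9868 × 65.45 ≈ 457.2861 million.
After: m₂ = (1 + 0.181) / (0.09 + 0.181) ≈ 4.3579, MB₂ = 65.45 + 5.44 = 70.89, so M₂ = 4.3579 × 70.89 ≈ 308.9315 million.
ΔM = M₂ − M₁ = 308.9315 − 457.2861 = -148.3546 million.

-148.4 million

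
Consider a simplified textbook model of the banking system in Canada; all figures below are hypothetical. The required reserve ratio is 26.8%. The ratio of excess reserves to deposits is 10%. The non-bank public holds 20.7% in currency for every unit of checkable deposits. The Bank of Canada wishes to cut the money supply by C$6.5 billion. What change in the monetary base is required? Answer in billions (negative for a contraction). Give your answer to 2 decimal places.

The money multiplier is m = (1 + c) / (rr + e + c) = (1 + 0.207) / (0.268 + 0.1 + 0.207) ≈ 2.0991.
ΔMB = ΔM / m = (−6.5) / 2.0991 ≈ -3.0966 billion.

-3.10 billion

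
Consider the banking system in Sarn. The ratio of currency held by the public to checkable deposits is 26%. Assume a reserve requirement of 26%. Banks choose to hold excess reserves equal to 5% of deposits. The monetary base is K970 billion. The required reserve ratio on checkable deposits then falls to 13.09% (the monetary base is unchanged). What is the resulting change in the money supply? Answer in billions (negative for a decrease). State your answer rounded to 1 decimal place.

K627.8 billion

Initially m₁ = (1 + 0.26) / (0.26 + 0.05 + 0.26) ≈ 2.21053, so M₁ = 2.21053 × 970 = 2144.2141 billion.
After the change m₂ = (1 + 0.26) / (0.1309 + 0.05 + 0.26) ≈ 2.85779, so M₂ = 2.85779 × 970 = 2772.0563 billion.
ΔM = M₂ − M₁ = 2772.0563 − 2144.2141 = 627.8422 billion.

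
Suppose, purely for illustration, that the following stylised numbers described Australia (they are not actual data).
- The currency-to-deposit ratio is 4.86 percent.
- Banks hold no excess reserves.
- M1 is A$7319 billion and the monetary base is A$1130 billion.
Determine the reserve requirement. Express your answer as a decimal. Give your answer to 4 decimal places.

Using m = M/MB = 7319/1130 ≈ 6.476991. Since m = (1 + c)/(c + rr + e), the denominator satisfies c + rr + e = (1 + c)/m = (1 + 0.0486) / 6.476991 ≈ 0.161896.
With c = 0.0486 and e = 0, the reserve requirement is 0.161896 − 0.0486 − 0 = 0.113296.

0.1133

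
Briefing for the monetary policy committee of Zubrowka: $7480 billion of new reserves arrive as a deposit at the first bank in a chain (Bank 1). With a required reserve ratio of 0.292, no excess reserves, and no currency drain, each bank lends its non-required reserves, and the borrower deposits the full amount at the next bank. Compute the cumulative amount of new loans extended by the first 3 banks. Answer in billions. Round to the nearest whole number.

Bank i lends (1 − rr)^i of the original deposit: Bank 1 lends 7480·0.7080 = 5295.8400, Bank 2 lends 7480·0.7080² ≈ 3749.4547, and so on.
Summing a geometric series: total = 7480·[0.7080·(1 − 0.7080^3) / (1 − 0.7080)] ≈ 11699.9087 billion.

$11700 billion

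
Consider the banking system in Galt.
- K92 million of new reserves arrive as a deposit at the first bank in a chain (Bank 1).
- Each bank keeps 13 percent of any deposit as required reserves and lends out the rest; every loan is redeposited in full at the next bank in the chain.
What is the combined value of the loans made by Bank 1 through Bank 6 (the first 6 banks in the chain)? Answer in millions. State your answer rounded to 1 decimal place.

K348.7 million

Bank i lends (1 − rr)^i of the original deposit: Bank 1 lends 92·0.8700 = 80.0400, Bank 2 lends 92·0.8700² = 69.6348, and so on.
Summing a geometric series: total = 92·[0.8700·(1 − 0.8700^6) / (1 − 0.8700)] ≈ 348.7120 million.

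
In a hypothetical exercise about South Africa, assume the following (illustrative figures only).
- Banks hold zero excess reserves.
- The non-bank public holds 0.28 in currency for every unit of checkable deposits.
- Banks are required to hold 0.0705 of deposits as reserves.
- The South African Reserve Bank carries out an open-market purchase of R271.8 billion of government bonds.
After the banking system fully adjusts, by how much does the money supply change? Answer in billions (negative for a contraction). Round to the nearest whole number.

R993 billion

The money multiplier is m = (1 + c) / (rr + c) = (1 + 0.28) / (0.0705 + 0.28) ≈ 3.6519.
The purchase adds 271.8 billion of base, so ΔM = m × ΔMB = 3.6519 × (+271.8) ≈ 992.5864 billion.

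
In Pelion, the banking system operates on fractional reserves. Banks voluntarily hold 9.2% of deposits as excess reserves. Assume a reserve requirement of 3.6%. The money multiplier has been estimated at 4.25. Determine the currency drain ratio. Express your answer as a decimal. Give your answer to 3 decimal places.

Using m = 4.25. From m = (1 + c)/(c + rr + e), rearranging gives 1 + c = m·(c + rr + e), so c·(1 − m) = m·(rr + e) − 1.
Hence c = [m·(rr + e) − 1]/(1 − m) = [4.25 × (0.036 + 0.092) − 1] / (1 − 4.25) ≈ 0.140308.

0.140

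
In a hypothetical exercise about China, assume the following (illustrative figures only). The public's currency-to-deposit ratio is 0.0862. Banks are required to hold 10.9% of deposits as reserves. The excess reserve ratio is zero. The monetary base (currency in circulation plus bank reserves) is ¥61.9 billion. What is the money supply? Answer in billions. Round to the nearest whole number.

¥344 billion

The money multiplier is m = (1 + c) / (rr + c) = (1 + 0.0862) / (0.109 + 0.0862) ≈ 5.5645.
So M = m × MB = 5.5645 × 61.9 ≈ 344.4425 billion.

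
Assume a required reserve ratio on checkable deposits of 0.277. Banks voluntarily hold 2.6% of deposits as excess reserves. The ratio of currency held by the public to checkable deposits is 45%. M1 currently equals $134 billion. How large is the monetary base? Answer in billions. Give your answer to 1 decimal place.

The money multiplier is m = (1 + c) / (rr + e + c) = (1 + 0.45) / (0.277 + 0.026 + 0.45) ≈ 1.92563.
MB = M / m = 134 / 1.92563 ≈ 69.5876 billion.

$69.6 billion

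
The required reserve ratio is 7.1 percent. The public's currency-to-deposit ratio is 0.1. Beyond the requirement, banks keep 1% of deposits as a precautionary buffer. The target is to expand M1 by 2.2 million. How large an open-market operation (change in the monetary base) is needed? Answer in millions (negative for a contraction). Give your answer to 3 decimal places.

The money multiplier is m = (1 + c) / (rr + e + c) = (1 + 0.1) / (0.071 + 0.01 + 0.1) ≈ 6.07735.
ΔMB = ΔM / m = (+2.2) / 6.07735 ≈ 0.362 million.

0.362 million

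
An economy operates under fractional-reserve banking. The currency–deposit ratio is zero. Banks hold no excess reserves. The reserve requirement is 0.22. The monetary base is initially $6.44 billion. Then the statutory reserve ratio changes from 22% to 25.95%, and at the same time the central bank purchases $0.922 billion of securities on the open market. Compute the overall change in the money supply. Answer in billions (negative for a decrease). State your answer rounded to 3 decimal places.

-0.903 billion

Before: m₁ = 1 / (0.22) ≈ 4.54545, MB₁ = 6.44, so M₁ = 4.54545 × 6.44 ≈ 29.2727 billion.
After: m₂ = 1 / (0.2595) ≈ 3.85356, MB₂ = 6.44 + 0.922 = 7.362, so M₂ = 3.85356 × 7.362 ≈ 28.3699 billion.
ΔM = M₂ − M₁ = 28.3699 − 29.2727 = -0.9028 billion.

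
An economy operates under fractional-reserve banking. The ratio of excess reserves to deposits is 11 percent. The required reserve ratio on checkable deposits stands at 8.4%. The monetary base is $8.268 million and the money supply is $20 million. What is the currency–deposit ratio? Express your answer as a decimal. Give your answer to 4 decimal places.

Using m = M/MB = 20/8.268 ≈ 2.418965. From m = (1 + c)/(c + rr + e), rearranging gives 1 + c = m·(c + rr + e), so c·(1 − m) = m·(rr + e) − 1.
Hence c = [m·(rr + e) − 1]/(1 − m) = [2.418965 × (0.084 + 0.11) − 1] / (1 − 2.418965) ≈ 0.374020.

0.3740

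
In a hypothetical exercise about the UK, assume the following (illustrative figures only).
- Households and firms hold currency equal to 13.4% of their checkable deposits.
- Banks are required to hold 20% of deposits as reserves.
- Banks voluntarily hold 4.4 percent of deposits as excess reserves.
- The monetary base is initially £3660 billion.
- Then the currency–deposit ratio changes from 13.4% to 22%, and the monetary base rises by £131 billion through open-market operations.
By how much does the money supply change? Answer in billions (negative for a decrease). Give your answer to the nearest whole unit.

-1012 billion

Before: m₁ = (1 + 0.134) / (0.2 + 0.044 + 0.134) = 3, MB₁ = 3660, so M₁ = 3 × 3660 = 10980 billion.
After: m₂ = (1 + 0.22) / (0.2 + 0.044 + 0.22) ≈ 2.62931, MB₂ = 3660 + 131 = 3791, so M₂ = 2.62931 × 3791 ≈ 9967.7142 billion.
ΔM = M₂ − M₁ = 9967.7142 − 10980 = -1012.2858 billion.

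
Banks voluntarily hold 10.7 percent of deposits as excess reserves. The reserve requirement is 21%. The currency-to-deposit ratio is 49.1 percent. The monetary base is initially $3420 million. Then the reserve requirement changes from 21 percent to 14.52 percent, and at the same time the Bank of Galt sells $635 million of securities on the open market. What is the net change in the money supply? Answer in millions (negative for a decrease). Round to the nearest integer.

Before: m₁ = (1 + 0.491) / (0.21 + 0.107 + 0.491) ≈ 1.84530, MB₁ = 3420, so M₁ = 1.84530 × 3420 = 6310.926 million.
After: m₂ = (1 + 0.491) / (0.1452 + 0.107 + 0.491) ≈ 2.00619, MB₂ = 3420 − 635 = 2785, so M₂ = 2.00619 × 2785 ≈ 5587.2392 million.
ΔM = M₂ − M₁ = 5587.2392 − 6310.926 = -723.6868 million.

-724 million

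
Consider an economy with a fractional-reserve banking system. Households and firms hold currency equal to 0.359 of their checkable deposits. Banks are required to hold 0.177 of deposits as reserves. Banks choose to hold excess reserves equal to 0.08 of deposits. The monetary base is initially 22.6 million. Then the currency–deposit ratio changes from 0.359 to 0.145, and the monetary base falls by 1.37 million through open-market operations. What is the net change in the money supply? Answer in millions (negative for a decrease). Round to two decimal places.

10.61 million

Before: m₁ = (1 + 0.359) / (0.177 + 0.08 + 0.359) ≈ 2.20617, MB₁ = 22.6, so M₁ = 2.20617 × 22.6 ≈ 49.8594 million.
After: m₂ = (1 + 0.145) / (0.177 + 0.08 + 0.145) ≈ 2.84826, MB₂ = 22.6 − 1.37 = 21.23, so M₂ = 2.84826 × 21.23 ≈ 60.4686 million.
ΔM = M₂ − M₁ = 60.4686 − 49.8594 = 10.6092 million.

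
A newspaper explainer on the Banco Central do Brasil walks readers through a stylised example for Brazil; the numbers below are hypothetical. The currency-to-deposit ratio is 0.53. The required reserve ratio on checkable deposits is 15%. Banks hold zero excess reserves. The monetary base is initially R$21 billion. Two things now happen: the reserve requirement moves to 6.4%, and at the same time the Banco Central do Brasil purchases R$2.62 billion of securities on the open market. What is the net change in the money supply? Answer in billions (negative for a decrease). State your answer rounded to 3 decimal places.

R$13.589 billion

Before: m₁ = (1 + 0.53) / (0.15 + 0.53) = 2.25, MB₁ = 21, so M₁ = 2.25 × 21 = 47.25 billion.
After: m₂ = (1 + 0.53) / (0.064 + 0.53) ≈ 2.575758, MB₂ = 21 + 2.62 = 23.62, so M₂ = 2.575758 × 23.62 ≈ 60.8394 billion.
ΔM = M₂ − M₁ = 60.8394 − 47.25 = 13.5894 billion.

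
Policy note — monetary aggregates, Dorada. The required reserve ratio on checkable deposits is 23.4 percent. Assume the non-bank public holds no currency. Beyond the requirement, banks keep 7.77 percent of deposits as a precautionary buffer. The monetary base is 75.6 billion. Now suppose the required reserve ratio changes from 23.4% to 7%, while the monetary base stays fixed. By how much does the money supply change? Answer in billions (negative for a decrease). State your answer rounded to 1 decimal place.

269.3 billion

Initially m₁ = 1 / (0.234 + 0.0777) ≈ 3.2082, so M₁ = 3.2082 × 75.6 ≈ 242.5399 billion.
After the change m₂ = 1 / (0.07 + 0.0777) ≈ 6.7705, so M₂ = 6.7705 × 75.6 = 511.8498 billion.
ΔM = M₂ − M₁ = 511.8498 − 242.5399 = 269.3099 billion.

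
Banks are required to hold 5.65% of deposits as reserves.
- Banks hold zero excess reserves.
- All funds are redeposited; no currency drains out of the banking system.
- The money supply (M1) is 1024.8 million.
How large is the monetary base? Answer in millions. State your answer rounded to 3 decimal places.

With no currency drain and no excess reserves, the money multiplier is m = 1/rr = 1/0.0565 ≈ 17.6991150.
The monetary base is MB = M / m = 1024.8 / 17.6991150 ≈ 57.9012 million.

57.901 million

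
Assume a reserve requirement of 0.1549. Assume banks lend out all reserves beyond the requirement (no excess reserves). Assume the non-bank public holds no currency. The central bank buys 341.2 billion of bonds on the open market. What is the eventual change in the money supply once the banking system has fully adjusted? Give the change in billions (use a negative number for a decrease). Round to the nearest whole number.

The simple money multiplier is m = 1/rr = 1/0.1549 ≈ 6.4558.
An open-market purchase increases the monetary base by 341.2 billion, so ΔM = m × ΔMB = 6.4558 × 341.2 ≈ 2202.719 billion.

2203 billion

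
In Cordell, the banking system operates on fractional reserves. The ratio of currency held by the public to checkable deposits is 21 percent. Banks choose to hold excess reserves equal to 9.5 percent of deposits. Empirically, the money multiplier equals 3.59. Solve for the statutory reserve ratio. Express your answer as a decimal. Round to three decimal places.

Using m = 3.59. Since m = (1 + c)/(c + rr + e), the denominator satisfies c + rr + e = (1 + c)/m = (1 + 0.21) / 3.59 ≈ 0.337047.
With c = 0.21 and e = 0.095, the statutory reserve ratio is 0.337047 − 0.21 − 0.095 = 0.032047.

0.032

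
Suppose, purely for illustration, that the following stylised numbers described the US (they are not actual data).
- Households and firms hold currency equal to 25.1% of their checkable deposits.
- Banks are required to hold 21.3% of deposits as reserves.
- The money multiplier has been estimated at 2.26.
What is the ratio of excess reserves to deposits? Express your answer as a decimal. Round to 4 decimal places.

Using m = 2.26. Since m = (1 + c)/(c + rr + e), the denominator satisfies c + rr + e = (1 + c)/m = (1 + 0.251) / 2.26 ≈ 0.553540.
With c = 0.251 and rr = 0.213, the ratio of excess reserves to deposits is 0.553540 − 0.251 − 0.213 = 0.08954.

0.0895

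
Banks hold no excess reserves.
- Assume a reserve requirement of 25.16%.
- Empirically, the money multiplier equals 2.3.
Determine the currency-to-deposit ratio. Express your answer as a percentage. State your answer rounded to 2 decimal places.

Using m = 2.3. From m = (1 + c)/(c + rr + e), rearranging gives 1 + c = m·(c + rr + e), so c·(1 − m) = m·(rr + e) − 1.
Hence c = [m·(rr + e) − 1]/(1 − m) = [2.3 × (0.2516 + 0) − 1] / (1 − 2.3) ≈ 0.324092.

32.41%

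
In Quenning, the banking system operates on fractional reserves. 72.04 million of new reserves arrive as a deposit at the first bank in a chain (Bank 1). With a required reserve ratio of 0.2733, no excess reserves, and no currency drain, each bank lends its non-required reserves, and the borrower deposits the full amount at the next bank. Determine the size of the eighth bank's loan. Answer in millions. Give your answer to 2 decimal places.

5.60 million

Each bank lends a fraction (1 − rr) = 0.7267 of the deposit it receives, so Bank 8 receives 72.04·0.7267^7 and lends 72.04·0.7267^8 ≈ 5.6029 million.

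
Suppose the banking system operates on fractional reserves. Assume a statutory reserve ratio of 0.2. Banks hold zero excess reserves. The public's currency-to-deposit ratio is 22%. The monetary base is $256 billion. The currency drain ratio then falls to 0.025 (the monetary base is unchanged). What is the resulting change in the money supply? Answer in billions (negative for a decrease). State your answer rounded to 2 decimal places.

Initially m₁ = (1 + 0.22) / (0.2 + 0.22) ≈ 2.904762, so M₁ = 2.904762 × 256 ≈ 743.6191 billion.
After the change m₂ = (1 + 0.025) / (0.2 + 0.025) ≈ 4.555556, so M₂ = 4.555556 × 256 ≈ 1166.2223 billion.
ΔM = M₂ − M₁ = 1166.2223 − 743.6191 = 422.6032 billion.

$422.60 billion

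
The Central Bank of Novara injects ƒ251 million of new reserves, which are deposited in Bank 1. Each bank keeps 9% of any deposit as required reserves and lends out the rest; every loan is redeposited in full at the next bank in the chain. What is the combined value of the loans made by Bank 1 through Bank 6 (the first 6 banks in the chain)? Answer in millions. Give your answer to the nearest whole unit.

ƒ1097 million

Bank i lends (1 − rr)^i of the original deposit: Bank 1 lends 251·0.9100 = 228.4100, Bank 2 lends 251·0.9100² = 207.8531, and so on.
Summing a geometric series: total = 251·[0.9100·(1 − 0.9100^6) / (1 − 0.9100)] ≈ 1096.6998 million.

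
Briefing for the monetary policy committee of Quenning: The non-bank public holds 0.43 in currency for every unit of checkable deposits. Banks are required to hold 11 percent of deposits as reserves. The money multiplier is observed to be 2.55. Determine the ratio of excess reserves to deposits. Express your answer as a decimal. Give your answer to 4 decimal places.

0.0208

Using m = 2.55. Since m = (1 + c)/(c + rr + e), the denominator satisfies c + rr + e = (1 + c)/m = (1 + 0.43) / 2.55 ≈ 0.560784.
With c = 0.43 and rr = 0.11, the ratio of excess reserves to deposits is 0.560784 − 0.43 − 0.11 = 0.020784.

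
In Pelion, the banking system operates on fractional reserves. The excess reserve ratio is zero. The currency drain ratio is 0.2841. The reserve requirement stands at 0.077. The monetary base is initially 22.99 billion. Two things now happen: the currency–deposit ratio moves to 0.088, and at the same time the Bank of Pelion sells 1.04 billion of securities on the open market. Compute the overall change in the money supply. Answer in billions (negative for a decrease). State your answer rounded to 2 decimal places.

62.98 billion

Before: m₁ = (1 + 0.2841) / (0.077 + 0.2841) ≈ 3.55608, MB₁ = 22.99, so M₁ = 3.55608 × 22.99 ≈ 81.7543 billion.
After: m₂ = (1 + 0.088) / (0.077 + 0.088) ≈ 6.59394, MB₂ = 22.99 − 1.04 = 21.95, so M₂ = 6.59394 × 21.95 ≈ 144.737 billion.
ΔM = M₂ − M₁ = 144.737 − 81.7543 = 62.9827 billion.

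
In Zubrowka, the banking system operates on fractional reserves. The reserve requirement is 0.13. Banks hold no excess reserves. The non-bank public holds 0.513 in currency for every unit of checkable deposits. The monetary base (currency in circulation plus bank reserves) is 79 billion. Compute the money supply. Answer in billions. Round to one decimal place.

185.9 billion

The money multiplier is m = (1 + c) / (rr + c) = (1 + 0.513) / (0.13 + 0.513) ≈ 2.3530.
So M = m × MB = 2.3530 × 79 = 185.887 billion.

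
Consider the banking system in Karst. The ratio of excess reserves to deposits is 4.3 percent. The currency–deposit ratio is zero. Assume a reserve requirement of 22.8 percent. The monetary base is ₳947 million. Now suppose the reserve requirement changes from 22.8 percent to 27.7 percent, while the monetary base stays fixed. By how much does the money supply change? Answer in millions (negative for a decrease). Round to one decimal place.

Initially m₁ = 1 / (0.228 + 0.043) ≈ 3.69004, so M₁ = 3.69004 × 947 ≈ 3494.4679 million.
After the change m₂ = 1 / (0.277 + 0.043) = 3.12500, so M₂ = 3.12500 × 947 = 2959.375 million.
ΔM = M₂ − M₁ = 2959.375 − 3494.4679 = -535.0929 million.

-535.1 million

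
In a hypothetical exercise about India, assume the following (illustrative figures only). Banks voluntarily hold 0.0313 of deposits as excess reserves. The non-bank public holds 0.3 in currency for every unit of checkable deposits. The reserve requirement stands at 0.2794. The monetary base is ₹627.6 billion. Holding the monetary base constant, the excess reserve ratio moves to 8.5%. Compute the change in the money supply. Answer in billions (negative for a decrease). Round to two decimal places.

-107.98 billion

Initially m₁ = (1 + 0.3) / (0.2794 + 0.0313 + 0.3) ≈ 2.128705, so M₁ = 2.128705 × 627.6 ≈ 1335.9753 billion.
After the change m₂ = (1 + 0.3) / (0.2794 + 0.085 + 0.3) ≈ 1.956653, so M₂ = 1.956653 × 627.6 ≈ 1227.9954 billion.
ΔM = M₂ − M₁ = 1227.9954 − 1335.9753 = -107.9799 billion.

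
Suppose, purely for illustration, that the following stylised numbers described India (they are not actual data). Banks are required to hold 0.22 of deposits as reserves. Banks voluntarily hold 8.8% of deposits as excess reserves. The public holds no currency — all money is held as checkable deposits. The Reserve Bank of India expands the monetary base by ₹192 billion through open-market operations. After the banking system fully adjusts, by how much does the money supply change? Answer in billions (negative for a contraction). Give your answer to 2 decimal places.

The money multiplier is m = 1 / (rr + e) = 1 / (0.22 + 0.088) ≈ 3.246753.
The purchase adds 192 billion of base, so ΔM = m × ΔMB = 3.246753 × (+192) ≈ 623.3766 billion.

₹623.38 billion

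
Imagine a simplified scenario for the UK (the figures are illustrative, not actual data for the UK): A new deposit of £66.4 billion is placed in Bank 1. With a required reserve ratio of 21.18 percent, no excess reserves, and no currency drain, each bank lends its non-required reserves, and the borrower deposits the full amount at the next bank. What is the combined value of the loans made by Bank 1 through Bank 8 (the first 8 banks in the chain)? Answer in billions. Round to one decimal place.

Bank i lends (1 − rr)^i of the original deposit: Bank 1 lends 66.4·0.7882 ≈ 52.3365, Bank 2 lends 66.4·0.7882² ≈ 41.2516, and so on.
Summing a geometric series: total = 66.4·[0.7882·(1 − 0.7882^8) / (1 − 0.7882)] ≈ 210.2930 billion.

£210.3 billion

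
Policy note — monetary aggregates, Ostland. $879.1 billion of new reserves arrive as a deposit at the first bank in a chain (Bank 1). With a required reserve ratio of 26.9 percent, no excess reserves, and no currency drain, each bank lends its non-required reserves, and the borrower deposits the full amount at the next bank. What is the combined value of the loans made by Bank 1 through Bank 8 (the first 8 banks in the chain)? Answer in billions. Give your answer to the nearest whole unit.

$2194 billion

Bank i lends (1 − rr)^i of the original deposit: Bank 1 lends 879.1·0.7310 = 642.6221, Bank 2 lends 879.1·0.7310² ≈ 469.7568, and so on.
Summing a geometric series: total = 879.1·[0.7310·(1 − 0.7310^8) / (1 − 0.7310)] ≈ 2194.1506 billion.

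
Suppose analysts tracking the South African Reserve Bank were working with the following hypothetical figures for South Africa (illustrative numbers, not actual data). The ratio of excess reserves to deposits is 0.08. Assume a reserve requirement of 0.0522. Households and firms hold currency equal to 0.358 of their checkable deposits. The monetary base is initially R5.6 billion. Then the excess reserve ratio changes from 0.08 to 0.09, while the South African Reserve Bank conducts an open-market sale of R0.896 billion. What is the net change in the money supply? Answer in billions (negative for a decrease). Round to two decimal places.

-2.74 billion

Before: m₁ = (1 + 0.358) / (0.0522 + 0.08 + 0.358) ≈ 2.7703, MB₁ = 5.6, so M₁ = 2.7703 × 5.6 ≈ 15.5137 billion.
After: m₂ = (1 + 0.358) / (0.0522 + 0.09 + 0.358) ≈ 2.7149, MB₂ = 5.6 − 0.896 = 4.704, so M₂ = 2.7149 × 4.704 ≈ 12.7709 billion.
ΔM = M₂ − M₁ = 12.7709 − 15.5137 = -2.7428 billion.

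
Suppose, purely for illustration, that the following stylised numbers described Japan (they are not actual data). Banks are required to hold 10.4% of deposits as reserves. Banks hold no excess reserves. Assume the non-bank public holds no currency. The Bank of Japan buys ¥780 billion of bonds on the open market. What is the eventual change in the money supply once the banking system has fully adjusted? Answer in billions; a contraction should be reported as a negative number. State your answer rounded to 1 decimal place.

¥7500.0 billion

The simple money multiplier is m = 1/rr = 1/0.104 ≈ 9.61538.
An open-market purchase increases the monetary base by 780 billion, so ΔM = m × ΔMB = 9.61538 × 780 = 7499.9964 billion.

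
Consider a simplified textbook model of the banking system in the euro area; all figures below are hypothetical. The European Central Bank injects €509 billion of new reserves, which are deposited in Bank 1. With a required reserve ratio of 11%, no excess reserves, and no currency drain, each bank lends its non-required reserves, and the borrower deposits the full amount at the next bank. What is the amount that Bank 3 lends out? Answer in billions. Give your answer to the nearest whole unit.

Each bank lends a fraction (1 − rr) = 0.8900 of the deposit it receives, so Bank 3 receives 509·0.8900^2 and lends 509·0.8900^3 ≈ 358.8292 billion.

€359 billion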